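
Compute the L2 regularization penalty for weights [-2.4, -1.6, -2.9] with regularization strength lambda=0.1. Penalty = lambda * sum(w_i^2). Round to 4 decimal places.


Squaring each weight:
(-2.4)^2 = 5.76
(-1.6)^2 = 2.56
(-2.9)^2 = 8.41
Sum of squares = 16.73
Penalty = 0.1 * 16.73 = 1.6730

1.6730


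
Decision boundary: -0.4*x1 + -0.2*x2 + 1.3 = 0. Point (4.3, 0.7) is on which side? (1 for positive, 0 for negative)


Compute -0.4 * 4.3 + -0.2 * 0.7 + 1.3
= -1.72 + -0.14 + 1.3
= -0.56
Since -0.56 < 0, the point is on the negative side.

0


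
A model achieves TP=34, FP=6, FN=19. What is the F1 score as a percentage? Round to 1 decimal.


Precision = TP / (TP + FP) = 34 / 40 = 0.85
Recall = TP / (TP + FN) = 34 / 53 = 0.6415
F1 = 2 * P * R / (P + R)
= 2 * 0.85 * 0.6415 / (0.85 + 0.6415)
= 1.0906 / 1.4915
= 0.7312
As percentage: 73.1%

73.1


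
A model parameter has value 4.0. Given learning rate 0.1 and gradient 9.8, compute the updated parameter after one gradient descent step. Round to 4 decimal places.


w_new = w_old - lr * gradient
= 4.0 - 0.1 * 9.8
= 4.0 - (0.98)
= 3.0200

3.0200


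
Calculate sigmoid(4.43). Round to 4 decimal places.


sigmoid(z) = 1 / (1 + exp(-z))
exp(-(4.43)) = exp(-4.43) = 0.0119
1 + 0.0119 = 1.0119
1 / 1.0119 = 0.9882

0.9882


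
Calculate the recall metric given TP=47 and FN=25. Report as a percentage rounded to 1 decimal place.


Recall = TP / (TP + FN) * 100
= 47 / (47 + 25)
= 47 / 72
= 0.6528
= 65.3%

65.3


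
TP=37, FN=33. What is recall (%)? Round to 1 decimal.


Recall = TP / (TP + FN) * 100
= 37 / (37 + 33)
= 37 / 70
= 0.5286
= 52.9%

52.9


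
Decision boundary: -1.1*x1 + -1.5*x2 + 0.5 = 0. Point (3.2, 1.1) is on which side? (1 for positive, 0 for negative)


Compute -1.1 * 3.2 + -1.5 * 1.1 + 0.5
= -3.52 + -1.65 + 0.5
= -4.67
Since -4.67 < 0, the point is on the negative side.

0


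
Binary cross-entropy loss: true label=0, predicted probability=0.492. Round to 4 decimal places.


For y=0: Loss = -log(1-p)
= -log(1 - 0.492)
= -log(0.508)
= -(-0.6773)
= 0.6773

0.6773


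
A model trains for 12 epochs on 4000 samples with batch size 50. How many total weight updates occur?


Iterations per epoch = 4000 / 50 = 80
Total updates = iterations_per_epoch * epochs
= 80 * 12
= 960

960


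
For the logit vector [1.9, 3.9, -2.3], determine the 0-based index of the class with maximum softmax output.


Softmax is a monotonic transformation, so it preserves the argmax.
We need to find the index of the maximum logit.
Index 0: 1.9
Index 1: 3.9
Index 2: -2.3
Maximum logit = 3.9 at index 1

1


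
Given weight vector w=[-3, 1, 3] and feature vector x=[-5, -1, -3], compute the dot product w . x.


Element-wise products:
-3 * -5 = 15
1 * -1 = -1
3 * -3 = -9
Sum = 15 + -1 + -9
= 5

5


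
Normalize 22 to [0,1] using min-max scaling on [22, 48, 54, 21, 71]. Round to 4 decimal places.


Min = 21, Max = 71
Range = 71 - 21 = 50
Scaled = (x - min) / (max - min)
= (22 - 21) / 50
= 1 / 50
= 0.0200

0.0200


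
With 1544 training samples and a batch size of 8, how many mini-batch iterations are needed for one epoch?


Iterations per epoch = dataset_size / batch_size
= 1544 / 8
= 193

193


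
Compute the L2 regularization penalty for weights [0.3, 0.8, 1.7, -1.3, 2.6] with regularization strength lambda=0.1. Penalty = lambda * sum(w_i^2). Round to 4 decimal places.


Squaring each weight:
0.3^2 = 0.09
0.8^2 = 0.64
1.7^2 = 2.89
(-1.3)^2 = 1.69
2.6^2 = 6.76
Sum of squares = 12.07
Penalty = 0.1 * 12.07 = 1.2070

1.2070


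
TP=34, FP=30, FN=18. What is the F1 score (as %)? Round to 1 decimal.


Precision = TP / (TP + FP) = 34 / 64 = 0.5312
Recall = TP / (TP + FN) = 34 / 52 = 0.6538
F1 = 2 * P * R / (P + R)
= 2 * 0.5312 * 0.6538 / (0.5312 + 0.6538)
= 0.6947 / 1.1851
= 0.5862
As percentage: 58.6%

58.6


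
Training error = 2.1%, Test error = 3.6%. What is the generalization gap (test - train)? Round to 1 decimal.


Generalization gap = test_error - train_error
= 3.6 - 2.1
= 1.5%
A small gap suggests good generalization.

1.5


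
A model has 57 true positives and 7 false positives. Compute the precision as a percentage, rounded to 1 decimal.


Precision = TP / (TP + FP) * 100
= 57 / (57 + 7)
= 57 / 64
= 0.8906
= 89.1%

89.1


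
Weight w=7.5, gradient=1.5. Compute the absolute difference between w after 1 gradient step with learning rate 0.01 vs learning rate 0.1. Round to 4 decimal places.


With lr=0.01: w_new = 7.5 - 0.01 * 1.5 = 7.485
With lr=0.1: w_new = 7.5 - 0.1 * 1.5 = 7.35
Absolute difference = |7.485 - 7.35|
= 0.1350

0.1350


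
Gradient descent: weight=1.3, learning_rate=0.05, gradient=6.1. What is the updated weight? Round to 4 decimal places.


w_new = w_old - lr * gradient
= 1.3 - 0.05 * 6.1
= 1.3 - (0.305)
= 0.9950

0.9950


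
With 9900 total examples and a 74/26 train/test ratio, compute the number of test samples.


Train samples = 9900 * 74% = 7326
Test samples = 9900 - 7326
= 2574

2574


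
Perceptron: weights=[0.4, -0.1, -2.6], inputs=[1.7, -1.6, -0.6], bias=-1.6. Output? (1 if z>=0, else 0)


z = w . x + b
= 0.4*1.7 + -0.1*-1.6 + -2.6*-0.6 + -1.6
= 0.68 + 0.16 + 1.56 + -1.6
= 2.4 + -1.6
= 0.8
Since z = 0.8 >= 0, output = 1

1


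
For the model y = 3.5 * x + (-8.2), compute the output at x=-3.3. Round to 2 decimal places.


y = 3.5 * -3.3 + (-8.2)
= -11.55 + (-8.2)
= -19.75

-19.75


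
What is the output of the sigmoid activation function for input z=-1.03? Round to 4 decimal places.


sigmoid(z) = 1 / (1 + exp(-z))
exp(-(-1.03)) = exp(1.03) = 2.8011
1 + 2.8011 = 3.8011
1 / 3.8011 = 0.2631

0.2631


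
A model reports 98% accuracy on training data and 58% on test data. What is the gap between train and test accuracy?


Gap = train_accuracy - test_accuracy
= 98 - 58
= 40%
This large gap strongly indicates overfitting.

40


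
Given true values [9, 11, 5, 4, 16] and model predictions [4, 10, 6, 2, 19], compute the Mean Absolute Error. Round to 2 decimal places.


Absolute errors: [5, 1, 1, 2, 3]
Sum of absolute errors = 12
MAE = 12 / 5 = 2.40

2.40


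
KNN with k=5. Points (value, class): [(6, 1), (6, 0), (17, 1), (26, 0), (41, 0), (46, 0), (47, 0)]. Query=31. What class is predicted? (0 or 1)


Distances from query 31:
Point 26 (class 0): distance = 5
Point 41 (class 0): distance = 10
Point 17 (class 1): distance = 14
Point 46 (class 0): distance = 15
Point 47 (class 0): distance = 16
K=5 nearest neighbors: classes = [0, 0, 1, 0, 0]
Votes for class 1: 1 / 5
Majority vote => class 0

0


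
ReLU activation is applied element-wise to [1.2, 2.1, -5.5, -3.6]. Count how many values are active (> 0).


ReLU(x) = max(0, x) for each element:
ReLU(1.2) = 1.2
ReLU(2.1) = 2.1
ReLU(-5.5) = 0
ReLU(-3.6) = 0
Active neurons (>0): 2

2


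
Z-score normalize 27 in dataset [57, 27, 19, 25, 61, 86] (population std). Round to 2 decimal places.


Mean = (57 + 27 + 19 + 25 + 61 + 86) / 6 = 45.8333
Variance = sum((x_i - mean)^2) / n = 579.4722
Std = sqrt(579.4722) = 24.0722
Z = (x - mean) / std
= (27 - 45.8333) / 24.0722
= -18.8333 / 24.0722
= -0.78

-0.78


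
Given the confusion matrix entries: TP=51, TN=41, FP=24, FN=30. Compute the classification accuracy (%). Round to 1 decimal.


Accuracy = (TP + TN) / (TP + TN + FP + FN) * 100
= (51 + 41) / (51 + 41 + 24 + 30)
= 92 / 146
= 0.6301
= 63.0%

63.0


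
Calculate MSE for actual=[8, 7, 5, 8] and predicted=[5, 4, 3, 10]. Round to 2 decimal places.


Differences: [3, 3, 2, -2]
Squared errors: [9, 9, 4, 4]
Sum of squared errors = 26
MSE = 26 / 4 = 6.50

6.50


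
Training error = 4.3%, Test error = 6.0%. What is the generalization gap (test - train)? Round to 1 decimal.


Generalization gap = test_error - train_error
= 6.0 - 4.3
= 1.7%
A small gap suggests good generalization.

1.7


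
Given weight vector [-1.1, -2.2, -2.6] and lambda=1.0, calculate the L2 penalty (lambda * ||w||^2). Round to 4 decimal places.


Squaring each weight:
(-1.1)^2 = 1.21
(-2.2)^2 = 4.84
(-2.6)^2 = 6.76
Sum of squares = 12.81
Penalty = 1.0 * 12.81 = 12.8100

12.8100


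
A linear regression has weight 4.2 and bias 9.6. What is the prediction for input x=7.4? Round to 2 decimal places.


y = 4.2 * 7.4 + (9.6)
= 31.08 + (9.6)
= 40.68

40.68


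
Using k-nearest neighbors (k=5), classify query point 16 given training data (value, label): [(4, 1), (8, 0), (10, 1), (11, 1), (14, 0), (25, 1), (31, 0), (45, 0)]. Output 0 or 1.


Distances from query 16:
Point 14 (class 0): distance = 2
Point 11 (class 1): distance = 5
Point 10 (class 1): distance = 6
Point 8 (class 0): distance = 8
Point 25 (class 1): distance = 9
K=5 nearest neighbors: classes = [0, 1, 1, 0, 1]
Votes for class 1: 3 / 5
Majority vote => class 1

1


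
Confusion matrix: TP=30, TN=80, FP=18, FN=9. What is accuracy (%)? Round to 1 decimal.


Accuracy = (TP + TN) / (TP + TN + FP + FN) * 100
= (30 + 80) / (30 + 80 + 18 + 9)
= 110 / 137
= 0.8029
= 80.3%

80.3


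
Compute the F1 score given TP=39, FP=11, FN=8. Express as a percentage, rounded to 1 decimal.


Precision = TP / (TP + FP) = 39 / 50 = 0.78
Recall = TP / (TP + FN) = 39 / 47 = 0.8298
F1 = 2 * P * R / (P + R)
= 2 * 0.78 * 0.8298 / (0.78 + 0.8298)
= 1.2945 / 1.6098
= 0.8041
As percentage: 80.4%

80.4


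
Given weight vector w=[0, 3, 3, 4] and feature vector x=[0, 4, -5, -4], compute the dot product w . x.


Element-wise products:
0 * 0 = 0
3 * 4 = 12
3 * -5 = -15
4 * -4 = -16
Sum = 0 + 12 + -15 + -16
= -19

-19


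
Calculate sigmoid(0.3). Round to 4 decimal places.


sigmoid(z) = 1 / (1 + exp(-z))
exp(-(0.3)) = exp(-0.3) = 0.7408
1 + 0.7408 = 1.7408
1 / 1.7408 = 0.5744

0.5744


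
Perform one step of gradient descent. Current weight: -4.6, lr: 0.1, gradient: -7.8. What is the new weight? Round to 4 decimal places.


w_new = w_old - lr * gradient
= -4.6 - 0.1 * -7.8
= -4.6 - (-0.78)
= -3.8200

-3.8200


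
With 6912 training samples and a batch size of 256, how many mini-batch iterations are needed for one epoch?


Iterations per epoch = dataset_size / batch_size
= 6912 / 256
= 27

27


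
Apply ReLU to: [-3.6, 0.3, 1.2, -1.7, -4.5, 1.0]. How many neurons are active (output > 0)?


ReLU(x) = max(0, x) for each element:
ReLU(-3.6) = 0
ReLU(0.3) = 0.3
ReLU(1.2) = 1.2
ReLU(-1.7) = 0
ReLU(-4.5) = 0
ReLU(1.0) = 1.0
Active neurons (>0): 3

3


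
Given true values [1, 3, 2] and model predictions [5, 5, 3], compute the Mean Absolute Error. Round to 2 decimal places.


Absolute errors: [4, 2, 1]
Sum of absolute errors = 7
MAE = 7 / 3 = 2.33

2.33


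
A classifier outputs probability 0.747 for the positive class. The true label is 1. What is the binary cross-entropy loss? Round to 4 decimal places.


For y=1: Loss = -log(p)
= -log(0.747)
= -(-0.2917)
= 0.2917

0.2917


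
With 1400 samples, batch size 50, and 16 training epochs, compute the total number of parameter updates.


Iterations per epoch = 1400 / 50 = 28
Total updates = iterations_per_epoch * epochs
= 28 * 16
= 448

448


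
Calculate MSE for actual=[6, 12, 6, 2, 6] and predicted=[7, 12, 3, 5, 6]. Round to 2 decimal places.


Differences: [-1, 0, 3, -3, 0]
Squared errors: [1, 0, 9, 9, 0]
Sum of squared errors = 19
MSE = 19 / 5 = 3.80

3.80


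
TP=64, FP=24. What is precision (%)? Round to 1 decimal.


Precision = TP / (TP + FP) * 100
= 64 / (64 + 24)
= 64 / 88
= 0.7273
= 72.7%

72.7


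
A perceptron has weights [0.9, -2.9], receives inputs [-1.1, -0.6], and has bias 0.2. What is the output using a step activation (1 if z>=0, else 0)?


z = w . x + b
= 0.9*-1.1 + -2.9*-0.6 + 0.2
= -0.99 + 1.74 + 0.2
= 0.75 + 0.2
= 0.95
Since z = 0.95 >= 0, output = 1

1


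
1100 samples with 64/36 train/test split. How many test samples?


Train samples = 1100 * 64% = 704
Test samples = 1100 - 704
= 396

396


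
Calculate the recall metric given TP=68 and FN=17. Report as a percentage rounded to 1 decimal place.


Recall = TP / (TP + FN) * 100
= 68 / (68 + 17)
= 68 / 85
= 0.8
= 80.0%

80.0


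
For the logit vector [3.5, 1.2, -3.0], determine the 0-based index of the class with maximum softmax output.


Softmax is a monotonic transformation, so it preserves the argmax.
We need to find the index of the maximum logit.
Index 0: 3.5
Index 1: 1.2
Index 2: -3.0
Maximum logit = 3.5 at index 0

0


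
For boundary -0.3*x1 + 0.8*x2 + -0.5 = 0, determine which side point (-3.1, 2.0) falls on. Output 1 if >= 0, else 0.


Compute -0.3 * -3.1 + 0.8 * 2.0 + -0.5
= 0.93 + 1.6 + -0.5
= 2.03
Since 2.03 >= 0, the point is on the positive side.

1


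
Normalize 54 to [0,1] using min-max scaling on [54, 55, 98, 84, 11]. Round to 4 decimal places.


Min = 11, Max = 98
Range = 98 - 11 = 87
Scaled = (x - min) / (max - min)
= (54 - 11) / 87
= 43 / 87
= 0.4943

0.4943


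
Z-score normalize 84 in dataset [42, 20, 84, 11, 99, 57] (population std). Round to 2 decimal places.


Mean = (42 + 20 + 84 + 11 + 99 + 57) / 6 = 52.1667
Variance = sum((x_i - mean)^2) / n = 1010.4722
Std = sqrt(1010.4722) = 31.7879
Z = (x - mean) / std
= (84 - 52.1667) / 31.7879
= 31.8333 / 31.7879
= 1.00

1.00


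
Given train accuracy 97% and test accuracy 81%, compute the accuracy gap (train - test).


Gap = train_accuracy - test_accuracy
= 97 - 81
= 16%
This gap suggests the model is overfitting.

16


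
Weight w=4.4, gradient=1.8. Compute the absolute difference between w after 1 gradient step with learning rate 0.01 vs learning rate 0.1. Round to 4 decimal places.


With lr=0.01: w_new = 4.4 - 0.01 * 1.8 = 4.382
With lr=0.1: w_new = 4.4 - 0.1 * 1.8 = 4.22
Absolute difference = |4.382 - 4.22|
= 0.1620

0.1620


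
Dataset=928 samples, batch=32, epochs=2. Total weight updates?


Iterations per epoch = 928 / 32 = 29
Total updates = iterations_per_epoch * epochs
= 29 * 2
= 58

58


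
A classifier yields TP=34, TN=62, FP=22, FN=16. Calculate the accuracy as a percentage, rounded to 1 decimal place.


Accuracy = (TP + TN) / (TP + TN + FP + FN) * 100
= (34 + 62) / (34 + 62 + 22 + 16)
= 96 / 134
= 0.7164
= 71.6%

71.6


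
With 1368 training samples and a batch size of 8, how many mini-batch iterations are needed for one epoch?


Iterations per epoch = dataset_size / batch_size
= 1368 / 8
= 171

171


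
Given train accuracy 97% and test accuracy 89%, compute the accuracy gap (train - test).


Gap = train_accuracy - test_accuracy
= 97 - 89
= 8%
This moderate gap may indicate mild overfitting.

8


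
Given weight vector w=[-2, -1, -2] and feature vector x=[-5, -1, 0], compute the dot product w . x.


Element-wise products:
-2 * -5 = 10
-1 * -1 = 1
-2 * 0 = 0
Sum = 10 + 1 + 0
= 11

11


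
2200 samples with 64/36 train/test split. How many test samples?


Train samples = 2200 * 64% = 1408
Test samples = 2200 - 1408
= 792

792


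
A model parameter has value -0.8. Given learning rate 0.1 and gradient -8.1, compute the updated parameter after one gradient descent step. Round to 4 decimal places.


w_new = w_old - lr * gradient
= -0.8 - 0.1 * -8.1
= -0.8 - (-0.81)
= 0.0100

0.0100


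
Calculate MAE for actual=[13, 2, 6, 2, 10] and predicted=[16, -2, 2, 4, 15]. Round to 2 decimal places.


Absolute errors: [3, 4, 4, 2, 5]
Sum of absolute errors = 18
MAE = 18 / 5 = 3.60

3.60


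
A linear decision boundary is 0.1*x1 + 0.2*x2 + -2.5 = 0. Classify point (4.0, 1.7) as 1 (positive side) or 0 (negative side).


Compute 0.1 * 4.0 + 0.2 * 1.7 + -2.5
= 0.4 + 0.34 + -2.5
= -1.76
Since -1.76 < 0, the point is on the negative side.

0


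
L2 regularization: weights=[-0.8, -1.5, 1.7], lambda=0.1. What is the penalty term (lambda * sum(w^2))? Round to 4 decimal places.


Squaring each weight:
(-0.8)^2 = 0.64
(-1.5)^2 = 2.25
1.7^2 = 2.89
Sum of squares = 5.78
Penalty = 0.1 * 5.78 = 0.5780

0.5780


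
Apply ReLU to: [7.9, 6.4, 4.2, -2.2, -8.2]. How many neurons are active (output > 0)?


ReLU(x) = max(0, x) for each element:
ReLU(7.9) = 7.9
ReLU(6.4) = 6.4
ReLU(4.2) = 4.2
ReLU(-2.2) = 0
ReLU(-8.2) = 0
Active neurons (>0): 3

3


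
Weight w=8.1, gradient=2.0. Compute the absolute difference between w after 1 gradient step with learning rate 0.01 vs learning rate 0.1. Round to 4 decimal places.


With lr=0.01: w_new = 8.1 - 0.01 * 2.0 = 8.08
With lr=0.1: w_new = 8.1 - 0.1 * 2.0 = 7.9
Absolute difference = |8.08 - 7.9|
= 0.1800

0.1800


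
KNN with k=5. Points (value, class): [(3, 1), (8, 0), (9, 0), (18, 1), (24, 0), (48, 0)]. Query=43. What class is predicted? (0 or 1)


Distances from query 43:
Point 48 (class 0): distance = 5
Point 24 (class 0): distance = 19
Point 18 (class 1): distance = 25
Point 9 (class 0): distance = 34
Point 8 (class 0): distance = 35
K=5 nearest neighbors: classes = [0, 0, 1, 0, 0]
Votes for class 1: 1 / 5
Majority vote => class 0

0


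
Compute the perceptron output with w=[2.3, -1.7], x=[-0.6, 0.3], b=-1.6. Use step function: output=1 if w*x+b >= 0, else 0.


z = w . x + b
= 2.3*-0.6 + -1.7*0.3 + -1.6
= -1.38 + -0.51 + -1.6
= -1.89 + -1.6
= -3.49
Since z = -3.49 < 0, output = 0

0


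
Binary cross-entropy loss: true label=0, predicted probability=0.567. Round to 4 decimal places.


For y=0: Loss = -log(1-p)
= -log(1 - 0.567)
= -log(0.433)
= -(-0.837)
= 0.8370

0.8370


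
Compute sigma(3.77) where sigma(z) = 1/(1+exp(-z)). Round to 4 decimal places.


sigmoid(z) = 1 / (1 + exp(-z))
exp(-(3.77)) = exp(-3.77) = 0.0231
1 + 0.0231 = 1.0231
1 / 1.0231 = 0.9775

0.9775


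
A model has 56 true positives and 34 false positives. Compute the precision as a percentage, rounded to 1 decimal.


Precision = TP / (TP + FP) * 100
= 56 / (56 + 34)
= 56 / 90
= 0.6222
= 62.2%

62.2


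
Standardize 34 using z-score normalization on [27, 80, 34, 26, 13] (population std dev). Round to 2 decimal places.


Mean = (27 + 80 + 34 + 26 + 13) / 5 = 36.0
Variance = sum((x_i - mean)^2) / n = 530.0
Std = sqrt(530.0) = 23.0217
Z = (x - mean) / std
= (34 - 36.0) / 23.0217
= -2.0 / 23.0217
= -0.09

-0.09


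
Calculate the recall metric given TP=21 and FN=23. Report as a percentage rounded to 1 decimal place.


Recall = TP / (TP + FN) * 100
= 21 / (21 + 23)
= 21 / 44
= 0.4773
= 47.7%

47.7


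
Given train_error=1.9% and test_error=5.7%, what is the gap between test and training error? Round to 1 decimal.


Generalization gap = test_error - train_error
= 5.7 - 1.9
= 3.8%
A moderate gap.

3.8


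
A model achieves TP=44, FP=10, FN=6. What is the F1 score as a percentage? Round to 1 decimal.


Precision = TP / (TP + FP) = 44 / 54 = 0.8148
Recall = TP / (TP + FN) = 44 / 50 = 0.88
F1 = 2 * P * R / (P + R)
= 2 * 0.8148 * 0.88 / (0.8148 + 0.88)
= 1.4341 / 1.6948
= 0.8462
As percentage: 84.6%

84.6


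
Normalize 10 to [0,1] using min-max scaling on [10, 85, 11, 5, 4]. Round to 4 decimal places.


Min = 4, Max = 85
Range = 85 - 4 = 81
Scaled = (x - min) / (max - min)
= (10 - 4) / 81
= 6 / 81
= 0.0741

0.0741


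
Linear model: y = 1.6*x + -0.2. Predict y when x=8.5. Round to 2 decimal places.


y = 1.6 * 8.5 + (-0.2)
= 13.6 + (-0.2)
= 13.40

13.40


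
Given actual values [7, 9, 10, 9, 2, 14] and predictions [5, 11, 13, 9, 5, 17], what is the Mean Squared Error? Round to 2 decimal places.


Differences: [2, -2, -3, 0, -3, -3]
Squared errors: [4, 4, 9, 0, 9, 9]
Sum of squared errors = 35
MSE = 35 / 6 = 5.83

5.83


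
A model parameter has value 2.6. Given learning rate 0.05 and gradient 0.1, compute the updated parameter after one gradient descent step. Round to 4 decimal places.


w_new = w_old - lr * gradient
= 2.6 - 0.05 * 0.1
= 2.6 - (0.005)
= 2.5950

2.5950


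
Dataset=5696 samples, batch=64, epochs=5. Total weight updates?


Iterations per epoch = 5696 / 64 = 89
Total updates = iterations_per_epoch * epochs
= 89 * 5
= 445

445


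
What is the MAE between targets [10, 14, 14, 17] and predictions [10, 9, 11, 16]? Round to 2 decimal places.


Absolute errors: [0, 5, 3, 1]
Sum of absolute errors = 9
MAE = 9 / 4 = 2.25

2.25


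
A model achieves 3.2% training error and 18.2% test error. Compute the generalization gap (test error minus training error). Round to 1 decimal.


Generalization gap = test_error - train_error
= 18.2 - 3.2
= 15.0%
A large gap suggests overfitting.

15.0


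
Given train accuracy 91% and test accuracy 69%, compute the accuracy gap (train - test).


Gap = train_accuracy - test_accuracy
= 91 - 69
= 22%
This large gap strongly indicates overfitting.

22


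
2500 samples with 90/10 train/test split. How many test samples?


Train samples = 2500 * 90% = 2250
Test samples = 2500 - 2250
= 250

250


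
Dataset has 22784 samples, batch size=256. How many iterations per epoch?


Iterations per epoch = dataset_size / batch_size
= 22784 / 256
= 89

89


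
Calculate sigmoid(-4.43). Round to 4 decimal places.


sigmoid(z) = 1 / (1 + exp(-z))
exp(-(-4.43)) = exp(4.43) = 83.9314
1 + 83.9314 = 84.9314
1 / 84.9314 = 0.0118

0.0118


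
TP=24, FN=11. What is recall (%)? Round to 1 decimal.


Recall = TP / (TP + FN) * 100
= 24 / (24 + 11)
= 24 / 35
= 0.6857
= 68.6%

68.6


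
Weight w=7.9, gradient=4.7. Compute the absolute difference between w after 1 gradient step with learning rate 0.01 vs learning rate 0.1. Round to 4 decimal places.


With lr=0.01: w_new = 7.9 - 0.01 * 4.7 = 7.853
With lr=0.1: w_new = 7.9 - 0.1 * 4.7 = 7.43
Absolute difference = |7.853 - 7.43|
= 0.4230

0.4230


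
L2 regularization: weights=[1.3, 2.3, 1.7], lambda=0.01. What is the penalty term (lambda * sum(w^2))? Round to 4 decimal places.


Squaring each weight:
1.3^2 = 1.69
2.3^2 = 5.29
1.7^2 = 2.89
Sum of squares = 9.87
Penalty = 0.01 * 9.87 = 0.0987

0.0987


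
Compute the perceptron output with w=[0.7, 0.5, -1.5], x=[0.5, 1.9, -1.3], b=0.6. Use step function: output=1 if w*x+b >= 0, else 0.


z = w . x + b
= 0.7*0.5 + 0.5*1.9 + -1.5*-1.3 + 0.6
= 0.35 + 0.95 + 1.95 + 0.6
= 3.25 + 0.6
= 3.85
Since z = 3.85 >= 0, output = 1

1


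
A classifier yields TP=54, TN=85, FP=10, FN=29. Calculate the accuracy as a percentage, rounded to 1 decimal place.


Accuracy = (TP + TN) / (TP + TN + FP + FN) * 100
= (54 + 85) / (54 + 85 + 10 + 29)
= 139 / 178
= 0.7809
= 78.1%

78.1


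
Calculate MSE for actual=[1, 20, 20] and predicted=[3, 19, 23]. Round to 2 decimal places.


Differences: [-2, 1, -3]
Squared errors: [4, 1, 9]
Sum of squared errors = 14
MSE = 14 / 3 = 4.67

4.67


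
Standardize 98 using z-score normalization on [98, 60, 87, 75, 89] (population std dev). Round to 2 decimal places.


Mean = (98 + 60 + 87 + 75 + 89) / 5 = 81.8
Variance = sum((x_i - mean)^2) / n = 172.56
Std = sqrt(172.56) = 13.1362
Z = (x - mean) / std
= (98 - 81.8) / 13.1362
= 16.2 / 13.1362
= 1.23

1.23


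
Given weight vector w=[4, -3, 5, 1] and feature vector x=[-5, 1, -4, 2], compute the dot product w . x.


Element-wise products:
4 * -5 = -20
-3 * 1 = -3
5 * -4 = -20
1 * 2 = 2
Sum = -20 + -3 + -20 + 2
= -41

-41


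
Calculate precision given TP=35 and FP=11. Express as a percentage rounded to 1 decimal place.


Precision = TP / (TP + FP) * 100
= 35 / (35 + 11)
= 35 / 46
= 0.7609
= 76.1%

76.1


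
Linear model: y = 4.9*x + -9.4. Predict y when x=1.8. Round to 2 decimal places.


y = 4.9 * 1.8 + (-9.4)
= 8.82 + (-9.4)
= -0.58

-0.58


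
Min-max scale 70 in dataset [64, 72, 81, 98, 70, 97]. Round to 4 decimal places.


Min = 64, Max = 98
Range = 98 - 64 = 34
Scaled = (x - min) / (max - min)
= (70 - 64) / 34
= 6 / 34
= 0.1765

0.1765


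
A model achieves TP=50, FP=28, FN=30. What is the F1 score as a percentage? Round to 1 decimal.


Precision = TP / (TP + FP) = 50 / 78 = 0.641
Recall = TP / (TP + FN) = 50 / 80 = 0.625
F1 = 2 * P * R / (P + R)
= 2 * 0.641 * 0.625 / (0.641 + 0.625)
= 0.8013 / 1.266
= 0.6329
As percentage: 63.3%

63.3


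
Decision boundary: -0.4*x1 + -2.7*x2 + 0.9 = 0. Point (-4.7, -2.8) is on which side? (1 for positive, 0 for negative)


Compute -0.4 * -4.7 + -2.7 * -2.8 + 0.9
= 1.88 + 7.56 + 0.9
= 10.34
Since 10.34 >= 0, the point is on the positive side.

1


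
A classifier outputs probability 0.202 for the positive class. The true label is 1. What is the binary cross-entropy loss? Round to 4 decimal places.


For y=1: Loss = -log(p)
= -log(0.202)
= -(-1.5995)
= 1.5995

1.5995


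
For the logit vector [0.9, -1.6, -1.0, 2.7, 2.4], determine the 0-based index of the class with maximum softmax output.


Softmax is a monotonic transformation, so it preserves the argmax.
We need to find the index of the maximum logit.
Index 0: 0.9
Index 1: -1.6
Index 2: -1.0
Index 3: 2.7
Index 4: 2.4
Maximum logit = 2.7 at index 3

3


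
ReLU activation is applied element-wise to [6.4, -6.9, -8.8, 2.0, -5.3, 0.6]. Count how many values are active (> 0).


ReLU(x) = max(0, x) for each element:
ReLU(6.4) = 6.4
ReLU(-6.9) = 0
ReLU(-8.8) = 0
ReLU(2.0) = 2.0
ReLU(-5.3) = 0
ReLU(0.6) = 0.6
Active neurons (>0): 3

3


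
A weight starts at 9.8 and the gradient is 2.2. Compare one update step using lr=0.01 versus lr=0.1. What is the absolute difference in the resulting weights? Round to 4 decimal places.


With lr=0.01: w_new = 9.8 - 0.01 * 2.2 = 9.778
With lr=0.1: w_new = 9.8 - 0.1 * 2.2 = 9.58
Absolute difference = |9.778 - 9.58|
= 0.1980

0.1980


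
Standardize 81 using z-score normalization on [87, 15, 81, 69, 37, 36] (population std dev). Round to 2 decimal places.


Mean = (87 + 15 + 81 + 69 + 37 + 36) / 6 = 54.1667
Variance = sum((x_i - mean)^2) / n = 696.1389
Std = sqrt(696.1389) = 26.3844
Z = (x - mean) / std
= (81 - 54.1667) / 26.3844
= 26.8333 / 26.3844
= 1.02

1.02


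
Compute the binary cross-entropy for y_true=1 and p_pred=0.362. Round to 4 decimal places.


For y=1: Loss = -log(p)
= -log(0.362)
= -(-1.0161)
= 1.0161

1.0161


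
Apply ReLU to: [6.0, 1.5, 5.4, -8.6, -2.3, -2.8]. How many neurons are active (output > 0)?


ReLU(x) = max(0, x) for each element:
ReLU(6.0) = 6.0
ReLU(1.5) = 1.5
ReLU(5.4) = 5.4
ReLU(-8.6) = 0
ReLU(-2.3) = 0
ReLU(-2.8) = 0
Active neurons (>0): 3

3


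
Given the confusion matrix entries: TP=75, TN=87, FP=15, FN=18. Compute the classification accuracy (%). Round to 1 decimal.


Accuracy = (TP + TN) / (TP + TN + FP + FN) * 100
= (75 + 87) / (75 + 87 + 15 + 18)
= 162 / 195
= 0.8308
= 83.1%

83.1


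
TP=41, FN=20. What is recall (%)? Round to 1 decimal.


Recall = TP / (TP + FN) * 100
= 41 / (41 + 20)
= 41 / 61
= 0.6721
= 67.2%

67.2


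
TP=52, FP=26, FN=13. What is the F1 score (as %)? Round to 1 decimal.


Precision = TP / (TP + FP) = 52 / 78 = 0.6667
Recall = TP / (TP + FN) = 52 / 65 = 0.8
F1 = 2 * P * R / (P + R)
= 2 * 0.6667 * 0.8 / (0.6667 + 0.8)
= 1.0667 / 1.4667
= 0.7273
As percentage: 72.7%

72.7


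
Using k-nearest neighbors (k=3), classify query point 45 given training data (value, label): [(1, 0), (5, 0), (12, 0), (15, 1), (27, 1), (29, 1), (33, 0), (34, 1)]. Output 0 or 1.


Distances from query 45:
Point 34 (class 1): distance = 11
Point 33 (class 0): distance = 12
Point 29 (class 1): distance = 16
K=3 nearest neighbors: classes = [1, 0, 1]
Votes for class 1: 2 / 3
Majority vote => class 1

1


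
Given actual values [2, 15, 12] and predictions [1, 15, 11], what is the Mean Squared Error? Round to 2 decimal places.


Differences: [1, 0, 1]
Squared errors: [1, 0, 1]
Sum of squared errors = 2
MSE = 2 / 3 = 0.67

0.67


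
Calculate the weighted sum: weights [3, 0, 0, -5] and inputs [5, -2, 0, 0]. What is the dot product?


Element-wise products:
3 * 5 = 15
0 * -2 = 0
0 * 0 = 0
-5 * 0 = 0
Sum = 15 + 0 + 0 + 0
= 15

15


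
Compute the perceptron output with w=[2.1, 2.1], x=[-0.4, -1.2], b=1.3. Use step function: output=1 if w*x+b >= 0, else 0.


z = w . x + b
= 2.1*-0.4 + 2.1*-1.2 + 1.3
= -0.84 + -2.52 + 1.3
= -3.36 + 1.3
= -2.06
Since z = -2.06 < 0, output = 0

0


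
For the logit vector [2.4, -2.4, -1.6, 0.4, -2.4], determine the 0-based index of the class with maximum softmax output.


Softmax is a monotonic transformation, so it preserves the argmax.
We need to find the index of the maximum logit.
Index 0: 2.4
Index 1: -2.4
Index 2: -1.6
Index 3: 0.4
Index 4: -2.4
Maximum logit = 2.4 at index 0

0


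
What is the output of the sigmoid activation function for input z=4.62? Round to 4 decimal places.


sigmoid(z) = 1 / (1 + exp(-z))
exp(-(4.62)) = exp(-4.62) = 0.0099
1 + 0.0099 = 1.0099
1 / 1.0099 = 0.9902

0.9902


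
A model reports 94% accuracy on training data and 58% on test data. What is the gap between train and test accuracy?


Gap = train_accuracy - test_accuracy
= 94 - 58
= 36%
This large gap strongly indicates overfitting.

36


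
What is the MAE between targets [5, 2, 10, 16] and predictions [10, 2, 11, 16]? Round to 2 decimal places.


Absolute errors: [5, 0, 1, 0]
Sum of absolute errors = 6
MAE = 6 / 4 = 1.50

1.50


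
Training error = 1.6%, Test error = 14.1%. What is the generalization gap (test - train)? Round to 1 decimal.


Generalization gap = test_error - train_error
= 14.1 - 1.6
= 12.5%
A large gap suggests overfitting.

12.5


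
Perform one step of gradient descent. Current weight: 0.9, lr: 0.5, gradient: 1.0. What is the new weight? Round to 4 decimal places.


w_new = w_old - lr * gradient
= 0.9 - 0.5 * 1.0
= 0.9 - (0.5)
= 0.4000

0.4000


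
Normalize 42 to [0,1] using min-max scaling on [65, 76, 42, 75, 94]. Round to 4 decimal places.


Min = 42, Max = 94
Range = 94 - 42 = 52
Scaled = (x - min) / (max - min)
= (42 - 42) / 52
= 0 / 52
= 0.0000

0.0000


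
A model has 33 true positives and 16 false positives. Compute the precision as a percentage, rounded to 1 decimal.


Precision = TP / (TP + FP) * 100
= 33 / (33 + 16)
= 33 / 49
= 0.6735
= 67.3%

67.3


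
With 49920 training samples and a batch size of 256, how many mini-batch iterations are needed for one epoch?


Iterations per epoch = dataset_size / batch_size
= 49920 / 256
= 195

195


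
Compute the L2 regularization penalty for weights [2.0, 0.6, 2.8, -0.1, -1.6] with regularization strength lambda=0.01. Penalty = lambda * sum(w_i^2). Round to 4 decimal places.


Squaring each weight:
2.0^2 = 4.0
0.6^2 = 0.36
2.8^2 = 7.84
(-0.1)^2 = 0.01
(-1.6)^2 = 2.56
Sum of squares = 14.77
Penalty = 0.01 * 14.77 = 0.1477

0.1477


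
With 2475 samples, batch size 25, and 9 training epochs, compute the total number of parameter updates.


Iterations per epoch = 2475 / 25 = 99
Total updates = iterations_per_epoch * epochs
= 99 * 9
= 891

891


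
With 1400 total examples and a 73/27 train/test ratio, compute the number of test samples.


Train samples = 1400 * 73% = 1022
Test samples = 1400 - 1022
= 378

378


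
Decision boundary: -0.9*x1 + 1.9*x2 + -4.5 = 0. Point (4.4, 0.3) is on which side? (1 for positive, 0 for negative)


Compute -0.9 * 4.4 + 1.9 * 0.3 + -4.5
= -3.96 + 0.57 + -4.5
= -7.89
Since -7.89 < 0, the point is on the negative side.

0


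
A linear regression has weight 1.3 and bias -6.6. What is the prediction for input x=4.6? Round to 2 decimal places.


y = 1.3 * 4.6 + (-6.6)
= 5.98 + (-6.6)
= -0.62

-0.62


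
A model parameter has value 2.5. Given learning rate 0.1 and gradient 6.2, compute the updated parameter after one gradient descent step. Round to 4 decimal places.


w_new = w_old - lr * gradient
= 2.5 - 0.1 * 6.2
= 2.5 - (0.62)
= 1.8800

1.8800


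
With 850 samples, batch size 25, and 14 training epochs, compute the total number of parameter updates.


Iterations per epoch = 850 / 25 = 34
Total updates = iterations_per_epoch * epochs
= 34 * 14
= 476

476


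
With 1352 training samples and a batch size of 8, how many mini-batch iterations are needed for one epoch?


Iterations per epoch = dataset_size / batch_size
= 1352 / 8
= 169

169


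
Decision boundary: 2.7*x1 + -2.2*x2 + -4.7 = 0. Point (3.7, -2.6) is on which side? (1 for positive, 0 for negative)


Compute 2.7 * 3.7 + -2.2 * -2.6 + -4.7
= 9.99 + 5.72 + -4.7
= 11.01
Since 11.01 >= 0, the point is on the positive side.

1


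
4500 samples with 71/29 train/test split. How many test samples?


Train samples = 4500 * 71% = 3195
Test samples = 4500 - 3195
= 1305

1305


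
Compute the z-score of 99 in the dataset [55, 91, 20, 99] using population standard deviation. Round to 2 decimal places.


Mean = (55 + 91 + 20 + 99) / 4 = 66.25
Variance = sum((x_i - mean)^2) / n = 987.6875
Std = sqrt(987.6875) = 31.4275
Z = (x - mean) / std
= (99 - 66.25) / 31.4275
= 32.75 / 31.4275
= 1.04

1.04


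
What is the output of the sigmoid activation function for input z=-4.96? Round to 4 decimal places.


sigmoid(z) = 1 / (1 + exp(-z))
exp(-(-4.96)) = exp(4.96) = 142.5938
1 + 142.5938 = 143.5938
1 / 143.5938 = 0.0070

0.0070


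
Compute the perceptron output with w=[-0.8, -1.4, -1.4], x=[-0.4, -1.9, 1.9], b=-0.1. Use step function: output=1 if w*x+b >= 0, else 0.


z = w . x + b
= -0.8*-0.4 + -1.4*-1.9 + -1.4*1.9 + -0.1
= 0.32 + 2.66 + -2.66 + -0.1
= 0.32 + -0.1
= 0.22
Since z = 0.22 >= 0, output = 1

1


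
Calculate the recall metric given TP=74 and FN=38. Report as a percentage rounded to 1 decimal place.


Recall = TP / (TP + FN) * 100
= 74 / (74 + 38)
= 74 / 112
= 0.6607
= 66.1%

66.1


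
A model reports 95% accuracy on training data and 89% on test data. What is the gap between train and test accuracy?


Gap = train_accuracy - test_accuracy
= 95 - 89
= 6%
This moderate gap may indicate mild overfitting.

6


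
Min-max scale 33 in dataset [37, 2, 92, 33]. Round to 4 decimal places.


Min = 2, Max = 92
Range = 92 - 2 = 90
Scaled = (x - min) / (max - min)
= (33 - 2) / 90
= 31 / 90
= 0.3444

0.3444


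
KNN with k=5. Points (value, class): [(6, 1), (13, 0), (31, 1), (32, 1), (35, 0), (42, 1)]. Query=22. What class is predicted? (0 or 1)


Distances from query 22:
Point 13 (class 0): distance = 9
Point 31 (class 1): distance = 9
Point 32 (class 1): distance = 10
Point 35 (class 0): distance = 13
Point 6 (class 1): distance = 16
K=5 nearest neighbors: classes = [0, 1, 1, 0, 1]
Votes for class 1: 3 / 5
Majority vote => class 1

1


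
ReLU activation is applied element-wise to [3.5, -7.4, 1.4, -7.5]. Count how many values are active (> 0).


ReLU(x) = max(0, x) for each element:
ReLU(3.5) = 3.5
ReLU(-7.4) = 0
ReLU(1.4) = 1.4
ReLU(-7.5) = 0
Active neurons (>0): 2

2


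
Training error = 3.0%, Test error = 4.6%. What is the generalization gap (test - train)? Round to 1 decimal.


Generalization gap = test_error - train_error
= 4.6 - 3.0
= 1.6%
A small gap suggests good generalization.

1.6


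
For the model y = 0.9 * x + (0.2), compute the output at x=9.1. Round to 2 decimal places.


y = 0.9 * 9.1 + (0.2)
= 8.19 + (0.2)
= 8.39

8.39


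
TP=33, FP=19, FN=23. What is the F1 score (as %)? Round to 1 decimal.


Precision = TP / (TP + FP) = 33 / 52 = 0.6346
Recall = TP / (TP + FN) = 33 / 56 = 0.5893
F1 = 2 * P * R / (P + R)
= 2 * 0.6346 * 0.5893 / (0.6346 + 0.5893)
= 0.7479 / 1.2239
= 0.6111
As percentage: 61.1%

61.1


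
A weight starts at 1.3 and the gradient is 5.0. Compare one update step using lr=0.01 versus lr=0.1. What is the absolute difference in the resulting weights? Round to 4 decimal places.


With lr=0.01: w_new = 1.3 - 0.01 * 5.0 = 1.25
With lr=0.1: w_new = 1.3 - 0.1 * 5.0 = 0.8
Absolute difference = |1.25 - 0.8|
= 0.4500

0.4500


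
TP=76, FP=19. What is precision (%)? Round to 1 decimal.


Precision = TP / (TP + FP) * 100
= 76 / (76 + 19)
= 76 / 95
= 0.8
= 80.0%

80.0


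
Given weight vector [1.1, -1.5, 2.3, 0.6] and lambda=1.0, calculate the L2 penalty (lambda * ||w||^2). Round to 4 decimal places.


Squaring each weight:
1.1^2 = 1.21
(-1.5)^2 = 2.25
2.3^2 = 5.29
0.6^2 = 0.36
Sum of squares = 9.11
Penalty = 1.0 * 9.11 = 9.1100

9.1100


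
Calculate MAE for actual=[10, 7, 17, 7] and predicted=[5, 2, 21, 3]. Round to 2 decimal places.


Absolute errors: [5, 5, 4, 4]
Sum of absolute errors = 18
MAE = 18 / 4 = 4.50

4.50


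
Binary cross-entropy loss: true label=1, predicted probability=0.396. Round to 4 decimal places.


For y=1: Loss = -log(p)
= -log(0.396)
= -(-0.9263)
= 0.9263

0.9263


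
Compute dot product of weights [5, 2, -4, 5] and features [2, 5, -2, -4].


Element-wise products:
5 * 2 = 10
2 * 5 = 10
-4 * -2 = 8
5 * -4 = -20
Sum = 10 + 10 + 8 + -20
= 8

8


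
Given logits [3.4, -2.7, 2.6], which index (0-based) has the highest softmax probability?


Softmax is a monotonic transformation, so it preserves the argmax.
We need to find the index of the maximum logit.
Index 0: 3.4
Index 1: -2.7
Index 2: 2.6
Maximum logit = 3.4 at index 0

0


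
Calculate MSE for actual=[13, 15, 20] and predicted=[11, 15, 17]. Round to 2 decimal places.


Differences: [2, 0, 3]
Squared errors: [4, 0, 9]
Sum of squared errors = 13
MSE = 13 / 3 = 4.33

4.33


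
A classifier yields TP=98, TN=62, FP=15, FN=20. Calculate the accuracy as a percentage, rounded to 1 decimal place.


Accuracy = (TP + TN) / (TP + TN + FP + FN) * 100
= (98 + 62) / (98 + 62 + 15 + 20)
= 160 / 195
= 0.8205
= 82.1%

82.1


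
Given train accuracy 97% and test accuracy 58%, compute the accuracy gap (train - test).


Gap = train_accuracy - test_accuracy
= 97 - 58
= 39%
This large gap strongly indicates overfitting.

39


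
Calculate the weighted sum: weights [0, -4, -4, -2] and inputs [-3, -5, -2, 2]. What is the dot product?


Element-wise products:
0 * -3 = 0
-4 * -5 = 20
-4 * -2 = 8
-2 * 2 = -4
Sum = 0 + 20 + 8 + -4
= 24

24


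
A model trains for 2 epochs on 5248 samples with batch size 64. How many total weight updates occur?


Iterations per epoch = 5248 / 64 = 82
Total updates = iterations_per_epoch * epochs
= 82 * 2
= 164

164


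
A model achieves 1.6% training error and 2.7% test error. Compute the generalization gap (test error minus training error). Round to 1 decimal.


Generalization gap = test_error - train_error
= 2.7 - 1.6
= 1.1%
A small gap suggests good generalization.

1.1


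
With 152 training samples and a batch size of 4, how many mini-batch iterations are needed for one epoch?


Iterations per epoch = dataset_size / batch_size
= 152 / 4
= 38

38


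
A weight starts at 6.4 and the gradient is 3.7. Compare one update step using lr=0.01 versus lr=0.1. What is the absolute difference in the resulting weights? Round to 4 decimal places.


With lr=0.01: w_new = 6.4 - 0.01 * 3.7 = 6.363
With lr=0.1: w_new = 6.4 - 0.1 * 3.7 = 6.03
Absolute difference = |6.363 - 6.03|
= 0.3330

0.3330


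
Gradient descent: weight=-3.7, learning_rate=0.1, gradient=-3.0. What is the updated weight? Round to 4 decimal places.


w_new = w_old - lr * gradient
= -3.7 - 0.1 * -3.0
= -3.7 - (-0.3)
= -3.4000

-3.4000


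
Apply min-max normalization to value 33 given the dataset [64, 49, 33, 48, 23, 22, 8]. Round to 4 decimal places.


Min = 8, Max = 64
Range = 64 - 8 = 56
Scaled = (x - min) / (max - min)
= (33 - 8) / 56
= 25 / 56
= 0.4464

0.4464


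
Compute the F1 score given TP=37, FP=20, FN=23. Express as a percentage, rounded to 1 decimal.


Precision = TP / (TP + FP) = 37 / 57 = 0.6491
Recall = TP / (TP + FN) = 37 / 60 = 0.6167
F1 = 2 * P * R / (P + R)
= 2 * 0.6491 * 0.6167 / (0.6491 + 0.6167)
= 0.8006 / 1.2658
= 0.6325
As percentage: 63.2%

63.2


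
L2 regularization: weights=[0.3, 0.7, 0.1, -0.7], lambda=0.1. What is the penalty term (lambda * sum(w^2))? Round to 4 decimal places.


Squaring each weight:
0.3^2 = 0.09
0.7^2 = 0.49
0.1^2 = 0.01
(-0.7)^2 = 0.49
Sum of squares = 1.08
Penalty = 0.1 * 1.08 = 0.1080

0.1080


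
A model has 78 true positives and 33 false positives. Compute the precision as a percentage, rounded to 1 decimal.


Precision = TP / (TP + FP) * 100
= 78 / (78 + 33)
= 78 / 111
= 0.7027
= 70.3%

70.3
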